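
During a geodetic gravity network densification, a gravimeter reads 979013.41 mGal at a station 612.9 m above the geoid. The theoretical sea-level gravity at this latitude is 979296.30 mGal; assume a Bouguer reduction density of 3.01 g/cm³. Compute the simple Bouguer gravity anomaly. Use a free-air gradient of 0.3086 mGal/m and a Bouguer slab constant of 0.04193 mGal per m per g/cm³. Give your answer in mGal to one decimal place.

Free-air correction = 0.3086 × 612.9 = 189.14 mGal
Free-air anomaly = 979013.41 − 979296.30 + (189.14) = -93.75 mGal
Bouguer slab correction = 0.04193 × 3.01 × 612.9 = 77.35 mGal
Simple Bouguer anomaly = -93.75 − (77.35) = -171.10 mGal

-171.1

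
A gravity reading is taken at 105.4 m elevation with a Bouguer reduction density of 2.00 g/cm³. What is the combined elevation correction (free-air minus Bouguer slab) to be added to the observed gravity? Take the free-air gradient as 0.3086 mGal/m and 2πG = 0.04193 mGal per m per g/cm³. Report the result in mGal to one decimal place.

Combined gradient = 0.3086 − 0.04193 × 2.00 = 0.2247400 mGal/m
Combined elevation correction = 0.2247400 × 105.4 = 23.7 mGal

23.7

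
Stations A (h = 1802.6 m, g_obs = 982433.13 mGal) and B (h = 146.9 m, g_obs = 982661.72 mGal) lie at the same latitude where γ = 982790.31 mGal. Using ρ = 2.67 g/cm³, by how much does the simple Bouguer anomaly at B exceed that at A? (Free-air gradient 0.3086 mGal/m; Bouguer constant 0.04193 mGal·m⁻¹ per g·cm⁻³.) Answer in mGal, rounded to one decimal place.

-97.0

Δg_SB(A) = 982433.13 − 982790.31 + 0.3086×1802.6 − 0.04193×2.67×1802.6 = -2.70 mGal
Δg_SB(B) = 982661.72 − 982790.31 + 0.3086×146.9 − 0.04193×2.67×146.9 = -99.70 mGal
Difference = -99.70 − (-2.70) = -97.00 mGal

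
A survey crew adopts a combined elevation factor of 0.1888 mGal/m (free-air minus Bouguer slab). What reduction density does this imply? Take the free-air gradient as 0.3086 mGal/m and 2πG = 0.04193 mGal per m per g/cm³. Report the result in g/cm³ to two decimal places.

2.86

0.1888 = 0.3086 − 0.04193 × ρ
ρ = (0.3086 − 0.1888) / 0.04193 = 2.86 g/cm³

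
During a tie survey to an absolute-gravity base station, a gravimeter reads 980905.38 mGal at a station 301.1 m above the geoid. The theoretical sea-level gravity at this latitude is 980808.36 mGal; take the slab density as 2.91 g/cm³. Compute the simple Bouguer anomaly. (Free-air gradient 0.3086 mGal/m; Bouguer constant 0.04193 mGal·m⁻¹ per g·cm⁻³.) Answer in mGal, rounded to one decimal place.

153.2

Free-air correction = 0.3086 × 301.1 = 92.92 mGal
Free-air anomaly = 980905.38 − 980808.36 + (92.92) = 189.94 mGal
Bouguer slab correction = 0.04193 × 2.91 × 301.1 = 36.74 mGal
Simple Bouguer anomaly = 189.94 − (36.74) = 153.20 mGal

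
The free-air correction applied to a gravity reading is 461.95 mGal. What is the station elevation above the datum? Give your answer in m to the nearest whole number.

h = 461.95 / 0.3086 = 1496.92 m

1497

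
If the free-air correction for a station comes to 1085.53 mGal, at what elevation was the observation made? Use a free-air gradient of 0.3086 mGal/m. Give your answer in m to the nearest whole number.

3518

h = 1085.53 / 0.3086 = 3517.60 m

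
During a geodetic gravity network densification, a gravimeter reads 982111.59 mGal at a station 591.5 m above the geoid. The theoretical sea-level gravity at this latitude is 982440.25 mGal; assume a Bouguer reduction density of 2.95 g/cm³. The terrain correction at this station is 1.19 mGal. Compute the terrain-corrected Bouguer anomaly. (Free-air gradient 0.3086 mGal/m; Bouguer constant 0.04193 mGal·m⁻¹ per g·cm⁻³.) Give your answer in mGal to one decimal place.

-218.1

Free-air correction = 0.3086 × 591.5 = 182.54 mGal
Free-air anomaly = 982111.59 − 982440.25 + (182.54) = -146.12 mGal
Bouguer slab correction = 0.04193 × 2.95 × 591.5 = 73.16 mGal
Simple Bouguer anomaly = -146.12 − (73.16) = -219.28 mGal
Complete Bouguer anomaly = -219.28 + 1.19 = -218.09 mGal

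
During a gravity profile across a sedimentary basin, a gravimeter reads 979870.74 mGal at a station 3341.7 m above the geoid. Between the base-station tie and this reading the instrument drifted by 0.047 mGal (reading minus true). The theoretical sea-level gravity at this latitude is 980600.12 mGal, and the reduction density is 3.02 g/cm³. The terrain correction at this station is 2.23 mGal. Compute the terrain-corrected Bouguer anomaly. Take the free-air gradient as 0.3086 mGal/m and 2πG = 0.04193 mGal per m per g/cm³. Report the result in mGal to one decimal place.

Drift-corrected reading = 979870.74 − (0.047) = 979870.693 mGal
Free-air correction = 0.3086 × 3341.7 = 1031.25 mGal
Free-air anomaly = 979870.693 − 980600.12 + (1031.25) = 301.823 mGal
Bouguer slab correction = 0.04193 × 3.02 × 3341.7 = 423.15 mGal
Simple Bouguer anomaly = 301.823 − (423.15) = -121.327 mGal
Complete Bouguer anomaly = -121.327 + 2.23 = -119.097 mGal

-119.1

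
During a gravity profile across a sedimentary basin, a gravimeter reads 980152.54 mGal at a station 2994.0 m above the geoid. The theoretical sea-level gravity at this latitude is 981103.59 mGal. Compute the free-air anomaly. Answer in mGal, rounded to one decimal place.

-27.1

Free-air correction = 0.3086 × 2994.0 = 923.95 mGal
Free-air anomaly = 980152.54 − 981103.59 + (923.95) = -27.10 mGal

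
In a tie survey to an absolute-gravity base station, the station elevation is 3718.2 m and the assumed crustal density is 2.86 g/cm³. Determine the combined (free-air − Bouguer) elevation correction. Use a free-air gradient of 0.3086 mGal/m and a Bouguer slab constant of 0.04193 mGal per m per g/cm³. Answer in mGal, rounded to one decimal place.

701.6

Combined gradient = 0.3086 − 0.04193 × 2.86 = 0.1886802 mGal/m
Combined elevation correction = 0.1886802 × 3718.2 = 701.6 mGal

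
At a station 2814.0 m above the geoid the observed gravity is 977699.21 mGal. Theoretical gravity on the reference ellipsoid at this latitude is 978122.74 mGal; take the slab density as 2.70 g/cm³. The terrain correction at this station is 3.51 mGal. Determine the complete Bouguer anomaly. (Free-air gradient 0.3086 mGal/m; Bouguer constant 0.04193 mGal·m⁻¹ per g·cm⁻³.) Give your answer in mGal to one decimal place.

129.8

Free-air correction = 0.3086 × 2814.0 = 868.40 mGal
Free-air anomaly = 977699.21 − 978122.74 + (868.40) = 444.87 mGal
Bouguer slab correction = 0.04193 × 2.70 × 2814.0 = 318.58 mGal
Simple Bouguer anomaly = 444.87 − (318.58) = 126.29 mGal
Complete Bouguer anomaly = 126.29 + 3.51 = 129.80 mGal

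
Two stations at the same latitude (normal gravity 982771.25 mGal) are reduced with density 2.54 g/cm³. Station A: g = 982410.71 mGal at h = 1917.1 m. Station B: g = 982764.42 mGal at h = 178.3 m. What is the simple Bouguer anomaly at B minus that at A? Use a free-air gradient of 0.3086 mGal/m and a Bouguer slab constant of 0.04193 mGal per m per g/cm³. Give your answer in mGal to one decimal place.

Δg_SB(A) = 982410.71 − 982771.25 + 0.3086×1917.1 − 0.04193×2.54×1917.1 = 26.90 mGal
Δg_SB(B) = 982764.42 − 982771.25 + 0.3086×178.3 − 0.04193×2.54×178.3 = 29.20 mGal
Difference = 29.20 − (26.90) = 2.30 mGal

2.3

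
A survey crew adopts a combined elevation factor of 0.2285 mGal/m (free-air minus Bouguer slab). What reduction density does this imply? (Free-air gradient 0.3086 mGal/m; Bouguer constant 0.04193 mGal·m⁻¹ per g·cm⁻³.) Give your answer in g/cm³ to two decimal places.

1.91

0.2285 = 0.3086 − 0.04193 × ρ
ρ = (0.3086 − 0.2285) / 0.04193 = 1.91 g/cm³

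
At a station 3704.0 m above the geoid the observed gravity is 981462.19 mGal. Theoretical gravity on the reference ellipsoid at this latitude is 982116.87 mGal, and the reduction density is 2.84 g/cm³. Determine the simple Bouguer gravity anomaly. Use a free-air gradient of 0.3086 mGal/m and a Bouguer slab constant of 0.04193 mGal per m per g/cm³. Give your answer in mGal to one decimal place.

47.3

Free-air correction = 0.3086 × 3704.0 = 1143.05 mGal
Free-air anomaly = 981462.19 − 982116.87 + (1143.05) = 488.37 mGal
Bouguer slab correction = 0.04193 × 2.84 × 3704.0 = 441.08 mGal
Simple Bouguer anomaly = 488.37 − (441.08) = 47.29 mGal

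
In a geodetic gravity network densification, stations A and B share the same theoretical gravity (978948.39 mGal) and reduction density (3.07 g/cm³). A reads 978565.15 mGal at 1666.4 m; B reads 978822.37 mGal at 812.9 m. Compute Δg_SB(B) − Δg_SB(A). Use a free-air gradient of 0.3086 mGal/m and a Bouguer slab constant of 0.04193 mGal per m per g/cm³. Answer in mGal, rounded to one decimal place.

103.7

Δg_SB(A) = 978565.15 − 978948.39 + 0.3086×1666.4 − 0.04193×3.07×1666.4 = -83.50 mGal
Δg_SB(B) = 978822.37 − 978948.39 + 0.3086×812.9 − 0.04193×3.07×812.9 = 20.20 mGal
Difference = 20.20 − (-83.50) = 103.70 mGal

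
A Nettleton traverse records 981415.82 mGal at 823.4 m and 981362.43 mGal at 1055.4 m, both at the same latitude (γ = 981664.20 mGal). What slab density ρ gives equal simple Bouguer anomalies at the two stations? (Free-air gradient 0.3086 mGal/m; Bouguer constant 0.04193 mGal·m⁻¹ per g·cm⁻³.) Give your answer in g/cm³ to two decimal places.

1.87

Δg_obs = 981362.43 − 981415.82 = -53.39 mGal over Δh = 1055.4 − 823.4 = 232.0 m
Equal Bouguer anomalies ⇒ Δg_obs + (0.3086 − 0.04193ρ)·Δh = 0
0.3086 − 0.04193ρ = −Δg_obs/Δh = 0.23013
ρ = (0.3086 − 0.23013) / 0.04193 = 1.87 g/cm³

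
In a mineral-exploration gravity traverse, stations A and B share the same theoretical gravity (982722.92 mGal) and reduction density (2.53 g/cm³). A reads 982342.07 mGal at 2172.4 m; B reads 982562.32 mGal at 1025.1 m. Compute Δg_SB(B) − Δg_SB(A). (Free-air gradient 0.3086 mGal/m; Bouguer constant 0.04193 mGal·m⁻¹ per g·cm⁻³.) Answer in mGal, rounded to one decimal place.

Δg_SB(A) = 982342.07 − 982722.92 + 0.3086×2172.4 − 0.04193×2.53×2172.4 = 59.10 mGal
Δg_SB(B) = 982562.32 − 982722.92 + 0.3086×1025.1 − 0.04193×2.53×1025.1 = 47.00 mGal
Difference = 47.00 − (59.10) = -12.10 mGal

-12.1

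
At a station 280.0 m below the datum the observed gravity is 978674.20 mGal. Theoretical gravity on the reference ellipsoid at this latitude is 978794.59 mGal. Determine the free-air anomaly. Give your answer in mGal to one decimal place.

Free-air correction = 0.3086 × -280.0 = -86.41 mGal
Free-air anomaly = 978674.20 − 978794.59 + (-86.41) = -206.80 mGal

-206.8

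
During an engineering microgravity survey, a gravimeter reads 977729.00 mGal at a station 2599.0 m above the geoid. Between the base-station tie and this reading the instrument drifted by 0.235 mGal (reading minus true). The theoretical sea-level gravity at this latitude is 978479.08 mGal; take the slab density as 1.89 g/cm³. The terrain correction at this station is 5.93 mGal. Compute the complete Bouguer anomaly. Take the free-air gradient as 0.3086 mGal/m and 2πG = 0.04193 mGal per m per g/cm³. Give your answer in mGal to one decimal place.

-148.3

Drift-corrected reading = 977729.00 − (0.235) = 977728.765 mGal
Free-air correction = 0.3086 × 2599.0 = 802.05 mGal
Free-air anomaly = 977728.765 − 978479.08 + (802.05) = 51.735 mGal
Bouguer slab correction = 0.04193 × 1.89 × 2599.0 = 205.96 mGal
Simple Bouguer anomaly = 51.735 − (205.96) = -154.225 mGal
Complete Bouguer anomaly = -154.225 + 5.93 = -148.295 mGal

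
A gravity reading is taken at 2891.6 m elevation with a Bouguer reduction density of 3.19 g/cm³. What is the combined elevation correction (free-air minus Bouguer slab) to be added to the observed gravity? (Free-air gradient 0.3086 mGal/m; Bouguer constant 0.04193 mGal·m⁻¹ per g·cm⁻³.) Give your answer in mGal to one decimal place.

Combined gradient = 0.3086 − 0.04193 × 3.19 = 0.1748433 mGal/m
Combined elevation correction = 0.1748433 × 2891.6 = 505.6 mGal

505.6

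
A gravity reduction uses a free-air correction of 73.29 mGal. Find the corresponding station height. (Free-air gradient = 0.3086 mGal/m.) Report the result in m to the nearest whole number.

h = 73.29 / 0.3086 = 237.49 m

237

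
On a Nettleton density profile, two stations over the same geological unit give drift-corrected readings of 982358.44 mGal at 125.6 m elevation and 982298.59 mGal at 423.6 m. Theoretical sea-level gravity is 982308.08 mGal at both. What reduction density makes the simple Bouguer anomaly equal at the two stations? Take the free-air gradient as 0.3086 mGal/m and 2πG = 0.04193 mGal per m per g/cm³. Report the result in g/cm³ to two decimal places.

Δg_obs = 982298.59 − 982358.44 = -59.85 mGal over Δh = 423.6 − 125.6 = 298.0 m
Equal Bouguer anomalies ⇒ Δg_obs + (0.3086 − 0.04193ρ)·Δh = 0
0.3086 − 0.04193ρ = −Δg_obs/Δh = 0.20084
ρ = (0.3086 − 0.20084) / 0.04193 = 2.57 g/cm³

2.57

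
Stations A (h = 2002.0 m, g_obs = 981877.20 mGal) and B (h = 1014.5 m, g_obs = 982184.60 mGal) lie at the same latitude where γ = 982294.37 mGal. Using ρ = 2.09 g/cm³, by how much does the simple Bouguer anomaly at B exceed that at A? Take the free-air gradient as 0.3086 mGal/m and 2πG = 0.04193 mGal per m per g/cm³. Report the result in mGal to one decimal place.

Δg_SB(A) = 981877.20 − 982294.37 + 0.3086×2002.0 − 0.04193×2.09×2002.0 = 25.20 mGal
Δg_SB(B) = 982184.60 − 982294.37 + 0.3086×1014.5 − 0.04193×2.09×1014.5 = 114.40 mGal
Difference = 114.40 − (25.20) = 89.20 mGal

89.2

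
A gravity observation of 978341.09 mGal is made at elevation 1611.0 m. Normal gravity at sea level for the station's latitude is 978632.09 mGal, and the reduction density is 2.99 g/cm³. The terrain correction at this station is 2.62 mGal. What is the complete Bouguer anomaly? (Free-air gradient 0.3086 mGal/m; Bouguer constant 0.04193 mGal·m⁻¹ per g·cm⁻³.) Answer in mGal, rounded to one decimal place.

Free-air correction = 0.3086 × 1611.0 = 497.15 mGal
Free-air anomaly = 978341.09 − 978632.09 + (497.15) = 206.15 mGal
Bouguer slab correction = 0.04193 × 2.99 × 1611.0 = 201.97 mGal
Simple Bouguer anomaly = 206.15 − (201.97) = 4.18 mGal
Complete Bouguer anomaly = 4.18 + 2.62 = 6.80 mGal

6.8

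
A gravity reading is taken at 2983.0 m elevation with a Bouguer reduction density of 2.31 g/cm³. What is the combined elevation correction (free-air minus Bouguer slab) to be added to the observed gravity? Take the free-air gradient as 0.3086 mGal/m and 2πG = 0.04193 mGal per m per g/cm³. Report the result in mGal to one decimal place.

631.6

Combined gradient = 0.3086 − 0.04193 × 2.31 = 0.2117417 mGal/m
Combined elevation correction = 0.2117417 × 2983.0 = 631.6 mGal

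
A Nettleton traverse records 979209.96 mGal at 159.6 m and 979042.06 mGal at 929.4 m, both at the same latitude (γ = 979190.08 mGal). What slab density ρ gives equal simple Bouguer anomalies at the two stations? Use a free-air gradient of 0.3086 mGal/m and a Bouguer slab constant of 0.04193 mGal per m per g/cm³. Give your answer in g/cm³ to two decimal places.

Δg_obs = 979042.06 − 979209.96 = -167.90 mGal over Δh = 929.4 − 159.6 = 769.8 m
Equal Bouguer anomalies ⇒ Δg_obs + (0.3086 − 0.04193ρ)·Δh = 0
0.3086 − 0.04193ρ = −Δg_obs/Δh = 0.21811
ρ = (0.3086 − 0.21811) / 0.04193 = 2.16 g/cm³

2.16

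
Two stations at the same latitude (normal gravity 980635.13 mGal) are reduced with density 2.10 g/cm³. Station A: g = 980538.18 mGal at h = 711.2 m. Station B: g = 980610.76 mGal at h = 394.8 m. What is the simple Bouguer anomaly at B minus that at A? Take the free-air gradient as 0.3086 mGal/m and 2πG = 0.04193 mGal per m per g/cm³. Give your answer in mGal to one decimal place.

2.8

Δg_SB(A) = 980538.18 − 980635.13 + 0.3086×711.2 − 0.04193×2.10×711.2 = 59.90 mGal
Δg_SB(B) = 980610.76 − 980635.13 + 0.3086×394.8 − 0.04193×2.10×394.8 = 62.70 mGal
Difference = 62.70 − (59.90) = 2.80 mGal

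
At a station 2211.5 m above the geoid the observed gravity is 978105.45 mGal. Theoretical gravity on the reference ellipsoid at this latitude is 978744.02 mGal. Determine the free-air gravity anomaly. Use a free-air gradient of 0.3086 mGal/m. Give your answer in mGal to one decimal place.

Free-air correction = 0.3086 × 2211.5 = 682.47 mGal
Free-air anomaly = 978105.45 − 978744.02 + (682.47) = 43.90 mGal

43.9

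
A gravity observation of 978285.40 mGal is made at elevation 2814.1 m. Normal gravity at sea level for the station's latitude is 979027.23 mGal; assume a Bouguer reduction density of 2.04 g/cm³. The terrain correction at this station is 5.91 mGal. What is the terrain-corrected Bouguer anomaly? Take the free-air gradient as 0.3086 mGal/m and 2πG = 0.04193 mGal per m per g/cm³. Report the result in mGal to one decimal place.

-108.2

Free-air correction = 0.3086 × 2814.1 = 868.43 mGal
Free-air anomaly = 978285.40 − 979027.23 + (868.43) = 126.60 mGal
Bouguer slab correction = 0.04193 × 2.04 × 2814.1 = 240.71 mGal
Simple Bouguer anomaly = 126.60 − (240.71) = -114.11 mGal
Complete Bouguer anomaly = -114.11 + 5.91 = -108.20 mGal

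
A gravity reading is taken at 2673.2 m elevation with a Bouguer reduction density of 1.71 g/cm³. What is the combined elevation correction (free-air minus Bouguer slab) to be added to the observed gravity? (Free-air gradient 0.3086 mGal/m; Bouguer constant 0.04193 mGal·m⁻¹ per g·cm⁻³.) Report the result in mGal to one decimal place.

633.3

Combined gradient = 0.3086 − 0.04193 × 1.71 = 0.2368997 mGal/m
Combined elevation correction = 0.2368997 × 2673.2 = 633.3 mGal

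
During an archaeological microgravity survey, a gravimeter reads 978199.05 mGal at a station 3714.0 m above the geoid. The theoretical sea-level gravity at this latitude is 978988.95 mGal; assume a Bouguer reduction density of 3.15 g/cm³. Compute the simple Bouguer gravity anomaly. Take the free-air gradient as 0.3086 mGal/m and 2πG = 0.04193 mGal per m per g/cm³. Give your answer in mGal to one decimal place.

-134.3

Free-air correction = 0.3086 × 3714.0 = 1146.14 mGal
Free-air anomaly = 978199.05 − 978988.95 + (1146.14) = 356.24 mGal
Bouguer slab correction = 0.04193 × 3.15 × 3714.0 = 490.54 mGal
Simple Bouguer anomaly = 356.24 − (490.54) = -134.30 mGal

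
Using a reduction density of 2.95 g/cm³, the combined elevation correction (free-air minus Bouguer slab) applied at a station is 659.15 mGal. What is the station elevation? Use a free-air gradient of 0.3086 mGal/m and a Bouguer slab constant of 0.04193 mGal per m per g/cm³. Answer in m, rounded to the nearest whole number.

Combined gradient = 0.3086 − 0.04193 × 2.95 = 0.1849065 mGal/m
h = 659.15 / 0.1849065 = 3564.77 m

3565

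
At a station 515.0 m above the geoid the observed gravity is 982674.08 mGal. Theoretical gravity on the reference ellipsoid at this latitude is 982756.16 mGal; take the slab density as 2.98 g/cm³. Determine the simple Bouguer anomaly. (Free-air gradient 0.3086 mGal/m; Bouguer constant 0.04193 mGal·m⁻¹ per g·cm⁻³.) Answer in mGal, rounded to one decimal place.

Free-air correction = 0.3086 × 515.0 = 158.93 mGal
Free-air anomaly = 982674.08 − 982756.16 + (158.93) = 76.85 mGal
Bouguer slab correction = 0.04193 × 2.98 × 515.0 = 64.35 mGal
Simple Bouguer anomaly = 76.85 − (64.35) = 12.50 mGal

12.5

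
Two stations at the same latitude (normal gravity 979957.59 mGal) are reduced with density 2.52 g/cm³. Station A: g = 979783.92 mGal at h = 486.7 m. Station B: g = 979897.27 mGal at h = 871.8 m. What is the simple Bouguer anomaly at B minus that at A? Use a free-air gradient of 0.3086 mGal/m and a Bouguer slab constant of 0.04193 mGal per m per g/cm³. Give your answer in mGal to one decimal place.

191.5

Δg_SB(A) = 979783.92 − 979957.59 + 0.3086×486.7 − 0.04193×2.52×486.7 = -74.90 mGal
Δg_SB(B) = 979897.27 − 979957.59 + 0.3086×871.8 − 0.04193×2.52×871.8 = 116.60 mGal
Difference = 116.60 − (-74.90) = 191.50 mGal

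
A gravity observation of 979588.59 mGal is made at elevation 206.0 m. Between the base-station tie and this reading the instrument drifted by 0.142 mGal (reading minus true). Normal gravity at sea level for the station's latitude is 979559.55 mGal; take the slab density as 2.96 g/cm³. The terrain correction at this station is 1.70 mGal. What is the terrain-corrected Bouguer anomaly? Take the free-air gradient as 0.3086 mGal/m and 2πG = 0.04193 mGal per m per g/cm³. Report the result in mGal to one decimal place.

Drift-corrected reading = 979588.59 − (0.142) = 979588.448 mGal
Free-air correction = 0.3086 × 206.0 = 63.57 mGal
Free-air anomaly = 979588.448 − 979559.55 + (63.57) = 92.468 mGal
Bouguer slab correction = 0.04193 × 2.96 × 206.0 = 25.57 mGal
Simple Bouguer anomaly = 92.468 − (25.57) = 66.898 mGal
Complete Bouguer anomaly = 66.898 + 1.70 = 68.598 mGal

68.6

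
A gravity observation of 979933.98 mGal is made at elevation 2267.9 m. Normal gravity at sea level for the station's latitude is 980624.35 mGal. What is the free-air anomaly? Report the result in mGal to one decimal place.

9.5

Free-air correction = 0.3086 × 2267.9 = 699.87 mGal
Free-air anomaly = 979933.98 − 980624.35 + (699.87) = 9.50 mGal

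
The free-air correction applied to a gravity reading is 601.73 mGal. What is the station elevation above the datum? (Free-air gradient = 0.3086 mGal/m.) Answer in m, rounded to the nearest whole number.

h = 601.73 / 0.3086 = 1949.87 m

1950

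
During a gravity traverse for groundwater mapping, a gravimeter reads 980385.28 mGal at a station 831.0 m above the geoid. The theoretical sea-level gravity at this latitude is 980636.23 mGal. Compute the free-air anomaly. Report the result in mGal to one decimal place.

5.5

Free-air correction = 0.3086 × 831.0 = 256.45 mGal
Free-air anomaly = 980385.28 − 980636.23 + (256.45) = 5.50 mGal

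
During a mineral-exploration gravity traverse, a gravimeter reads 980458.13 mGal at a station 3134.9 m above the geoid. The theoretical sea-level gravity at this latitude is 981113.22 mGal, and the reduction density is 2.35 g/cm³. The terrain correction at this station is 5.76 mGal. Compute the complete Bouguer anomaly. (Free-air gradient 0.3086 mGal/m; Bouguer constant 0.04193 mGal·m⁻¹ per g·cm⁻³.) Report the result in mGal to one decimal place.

Free-air correction = 0.3086 × 3134.9 = 967.43 mGal
Free-air anomaly = 980458.13 − 981113.22 + (967.43) = 312.34 mGal
Bouguer slab correction = 0.04193 × 2.35 × 3134.9 = 308.90 mGal
Simple Bouguer anomaly = 312.34 − (308.90) = 3.44 mGal
Complete Bouguer anomaly = 3.44 + 5.76 = 9.20 mGal

9.2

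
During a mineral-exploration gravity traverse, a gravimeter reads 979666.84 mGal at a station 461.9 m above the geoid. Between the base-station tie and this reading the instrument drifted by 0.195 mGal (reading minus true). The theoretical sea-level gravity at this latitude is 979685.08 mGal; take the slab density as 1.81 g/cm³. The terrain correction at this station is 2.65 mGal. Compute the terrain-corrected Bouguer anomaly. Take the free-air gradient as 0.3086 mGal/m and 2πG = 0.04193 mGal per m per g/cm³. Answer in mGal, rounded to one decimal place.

91.7

Drift-corrected reading = 979666.84 − (0.195) = 979666.645 mGal
Free-air correction = 0.3086 × 461.9 = 142.54 mGal
Free-air anomaly = 979666.645 − 979685.08 + (142.54) = 124.105 mGal
Bouguer slab correction = 0.04193 × 1.81 × 461.9 = 35.06 mGal
Simple Bouguer anomaly = 124.105 − (35.06) = 89.045 mGal
Complete Bouguer anomaly = 89.045 + 2.65 = 91.695 mGal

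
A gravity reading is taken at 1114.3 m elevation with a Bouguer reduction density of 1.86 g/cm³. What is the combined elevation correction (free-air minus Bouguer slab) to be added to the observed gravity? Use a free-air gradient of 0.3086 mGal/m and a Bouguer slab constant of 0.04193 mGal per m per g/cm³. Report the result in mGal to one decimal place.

Combined gradient = 0.3086 − 0.04193 × 1.86 = 0.2306102 mGal/m
Combined elevation correction = 0.2306102 × 1114.3 = 257.0 mGal

257.0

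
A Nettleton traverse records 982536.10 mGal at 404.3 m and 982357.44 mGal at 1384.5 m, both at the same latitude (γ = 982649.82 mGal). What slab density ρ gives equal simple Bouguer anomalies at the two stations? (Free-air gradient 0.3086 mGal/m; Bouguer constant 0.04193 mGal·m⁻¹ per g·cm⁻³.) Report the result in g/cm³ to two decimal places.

Δg_obs = 982357.44 − 982536.10 = -178.66 mGal over Δh = 1384.5 − 404.3 = 980.2 m
Equal Bouguer anomalies ⇒ Δg_obs + (0.3086 − 0.04193ρ)·Δh = 0
0.3086 − 0.04193ρ = −Δg_obs/Δh = 0.18227
ρ = (0.3086 − 0.18227) / 0.04193 = 3.01 g/cm³

3.01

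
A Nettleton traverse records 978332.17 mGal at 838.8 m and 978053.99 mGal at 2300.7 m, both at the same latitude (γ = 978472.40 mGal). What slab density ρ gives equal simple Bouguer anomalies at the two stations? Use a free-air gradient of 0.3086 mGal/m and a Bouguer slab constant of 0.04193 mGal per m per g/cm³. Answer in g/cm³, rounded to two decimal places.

2.82

Δg_obs = 978053.99 − 978332.17 = -278.18 mGal over Δh = 2300.7 − 838.8 = 1461.9 m
Equal Bouguer anomalies ⇒ Δg_obs + (0.3086 − 0.04193ρ)·Δh = 0
0.3086 − 0.04193ρ = −Δg_obs/Δh = 0.19029
ρ = (0.3086 − 0.19029) / 0.04193 = 2.82 g/cm³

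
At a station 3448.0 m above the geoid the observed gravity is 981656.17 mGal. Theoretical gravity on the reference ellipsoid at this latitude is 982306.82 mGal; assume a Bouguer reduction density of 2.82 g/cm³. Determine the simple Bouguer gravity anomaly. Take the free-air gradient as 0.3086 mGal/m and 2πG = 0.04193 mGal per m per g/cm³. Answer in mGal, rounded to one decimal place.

5.7

Free-air correction = 0.3086 × 3448.0 = 1064.05 mGal
Free-air anomaly = 981656.17 − 982306.82 + (1064.05) = 413.40 mGal
Bouguer slab correction = 0.04193 × 2.82 × 3448.0 = 407.70 mGal
Simple Bouguer anomaly = 413.40 − (407.70) = 5.70 mGal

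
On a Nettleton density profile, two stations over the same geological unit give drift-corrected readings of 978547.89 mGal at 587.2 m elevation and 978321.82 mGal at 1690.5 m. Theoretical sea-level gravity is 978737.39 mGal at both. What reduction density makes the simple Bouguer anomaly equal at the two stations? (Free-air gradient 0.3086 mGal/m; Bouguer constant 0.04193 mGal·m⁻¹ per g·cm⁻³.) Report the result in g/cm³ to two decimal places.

Δg_obs = 978321.82 − 978547.89 = -226.07 mGal over Δh = 1690.5 − 587.2 = 1103.3 m
Equal Bouguer anomalies ⇒ Δg_obs + (0.3086 − 0.04193ρ)·Δh = 0
0.3086 − 0.04193ρ = −Δg_obs/Δh = 0.20490
ρ = (0.3086 − 0.20490) / 0.04193 = 2.47 g/cm³

2.47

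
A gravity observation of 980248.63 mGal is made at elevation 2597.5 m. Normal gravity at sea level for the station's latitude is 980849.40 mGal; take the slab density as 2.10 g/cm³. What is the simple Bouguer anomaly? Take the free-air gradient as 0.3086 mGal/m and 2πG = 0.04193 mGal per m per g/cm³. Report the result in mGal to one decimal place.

Free-air correction = 0.3086 × 2597.5 = 801.59 mGal
Free-air anomaly = 980248.63 − 980849.40 + (801.59) = 200.82 mGal
Bouguer slab correction = 0.04193 × 2.10 × 2597.5 = 228.72 mGal
Simple Bouguer anomaly = 200.82 − (228.72) = -27.90 mGal

-27.9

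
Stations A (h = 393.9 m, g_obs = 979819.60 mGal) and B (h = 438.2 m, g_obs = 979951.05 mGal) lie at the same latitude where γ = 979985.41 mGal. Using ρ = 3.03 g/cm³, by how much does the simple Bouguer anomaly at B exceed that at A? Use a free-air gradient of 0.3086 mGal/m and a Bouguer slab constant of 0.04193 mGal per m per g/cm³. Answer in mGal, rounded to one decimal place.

139.5

Δg_SB(A) = 979819.60 − 979985.41 + 0.3086×393.9 − 0.04193×3.03×393.9 = -94.30 mGal
Δg_SB(B) = 979951.05 − 979985.41 + 0.3086×438.2 − 0.04193×3.03×438.2 = 45.20 mGal
Difference = 45.20 − (-94.30) = 139.50 mGal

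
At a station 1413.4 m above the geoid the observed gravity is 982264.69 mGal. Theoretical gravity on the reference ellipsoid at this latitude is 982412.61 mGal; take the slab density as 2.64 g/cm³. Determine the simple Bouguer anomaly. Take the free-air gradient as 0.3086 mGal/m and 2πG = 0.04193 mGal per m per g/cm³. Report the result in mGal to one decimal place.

131.8

Free-air correction = 0.3086 × 1413.4 = 436.18 mGal
Free-air anomaly = 982264.69 − 982412.61 + (436.18) = 288.26 mGal
Bouguer slab correction = 0.04193 × 2.64 × 1413.4 = 156.46 mGal
Simple Bouguer anomaly = 288.26 − (156.46) = 131.80 mGal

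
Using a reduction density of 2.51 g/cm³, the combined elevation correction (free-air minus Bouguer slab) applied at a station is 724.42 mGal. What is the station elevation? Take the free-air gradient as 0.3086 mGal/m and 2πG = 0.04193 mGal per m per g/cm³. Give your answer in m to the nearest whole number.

3562

Combined gradient = 0.3086 − 0.04193 × 2.51 = 0.2033557 mGal/m
h = 724.42 / 0.2033557 = 3562.33 m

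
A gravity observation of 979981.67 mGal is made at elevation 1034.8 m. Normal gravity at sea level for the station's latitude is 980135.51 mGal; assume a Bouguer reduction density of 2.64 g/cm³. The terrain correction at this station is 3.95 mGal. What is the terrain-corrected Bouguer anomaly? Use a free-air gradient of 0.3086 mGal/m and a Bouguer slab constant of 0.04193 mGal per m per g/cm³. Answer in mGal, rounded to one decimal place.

54.9

Free-air correction = 0.3086 × 1034.8 = 319.34 mGal
Free-air anomaly = 979981.67 − 980135.51 + (319.34) = 165.50 mGal
Bouguer slab correction = 0.04193 × 2.64 × 1034.8 = 114.55 mGal
Simple Bouguer anomaly = 165.50 − (114.55) = 50.95 mGal
Complete Bouguer anomaly = 50.95 + 3.95 = 54.90 mGal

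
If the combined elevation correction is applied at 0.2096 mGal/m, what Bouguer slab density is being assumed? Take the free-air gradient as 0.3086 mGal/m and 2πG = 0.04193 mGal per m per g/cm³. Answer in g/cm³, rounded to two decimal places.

2.36

0.2096 = 0.3086 − 0.04193 × ρ
ρ = (0.3086 − 0.2096) / 0.04193 = 2.36 g/cm³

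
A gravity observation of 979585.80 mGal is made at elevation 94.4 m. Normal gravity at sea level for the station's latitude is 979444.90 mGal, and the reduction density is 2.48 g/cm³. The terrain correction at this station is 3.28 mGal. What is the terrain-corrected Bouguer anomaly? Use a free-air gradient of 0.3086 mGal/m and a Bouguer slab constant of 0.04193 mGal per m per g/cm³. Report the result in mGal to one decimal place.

163.5

Free-air correction = 0.3086 × 94.4 = 29.13 mGal
Free-air anomaly = 979585.80 − 979444.90 + (29.13) = 170.03 mGal
Bouguer slab correction = 0.04193 × 2.48 × 94.4 = 9.82 mGal
Simple Bouguer anomaly = 170.03 − (9.82) = 160.21 mGal
Complete Bouguer anomaly = 160.21 + 3.28 = 163.49 mGal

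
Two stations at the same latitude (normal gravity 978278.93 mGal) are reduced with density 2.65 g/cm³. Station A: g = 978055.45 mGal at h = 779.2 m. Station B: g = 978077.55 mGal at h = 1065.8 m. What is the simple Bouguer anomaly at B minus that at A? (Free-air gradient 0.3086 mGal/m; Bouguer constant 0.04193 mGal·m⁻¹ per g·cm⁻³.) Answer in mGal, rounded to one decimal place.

78.7

Δg_SB(A) = 978055.45 − 978278.93 + 0.3086×779.2 − 0.04193×2.65×779.2 = -69.60 mGal
Δg_SB(B) = 978077.55 − 978278.93 + 0.3086×1065.8 − 0.04193×2.65×1065.8 = 9.10 mGal
Difference = 9.10 − (-69.60) = 78.70 mGal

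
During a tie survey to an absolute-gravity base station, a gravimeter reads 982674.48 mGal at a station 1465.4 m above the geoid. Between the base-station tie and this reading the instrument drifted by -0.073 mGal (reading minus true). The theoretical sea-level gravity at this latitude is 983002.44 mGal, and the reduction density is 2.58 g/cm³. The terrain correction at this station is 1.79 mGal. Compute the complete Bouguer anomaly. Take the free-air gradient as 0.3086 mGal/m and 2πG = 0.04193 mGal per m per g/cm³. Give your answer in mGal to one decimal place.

-32.4

Drift-corrected reading = 982674.48 − (-0.073) = 982674.553 mGal
Free-air correction = 0.3086 × 1465.4 = 452.22 mGal
Free-air anomaly = 982674.553 − 983002.44 + (452.22) = 124.333 mGal
Bouguer slab correction = 0.04193 × 2.58 × 1465.4 = 158.53 mGal
Simple Bouguer anomaly = 124.333 − (158.53) = -34.197 mGal
Complete Bouguer anomaly = -34.197 + 1.79 = -32.407 mGal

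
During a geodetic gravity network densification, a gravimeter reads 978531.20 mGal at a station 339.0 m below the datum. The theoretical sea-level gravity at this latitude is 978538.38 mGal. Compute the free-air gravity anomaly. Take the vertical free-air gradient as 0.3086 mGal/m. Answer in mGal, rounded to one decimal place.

Free-air correction = 0.3086 × -339.0 = -104.62 mGal
Free-air anomaly = 978531.20 − 978538.38 + (-104.62) = -111.80 mGal

-111.8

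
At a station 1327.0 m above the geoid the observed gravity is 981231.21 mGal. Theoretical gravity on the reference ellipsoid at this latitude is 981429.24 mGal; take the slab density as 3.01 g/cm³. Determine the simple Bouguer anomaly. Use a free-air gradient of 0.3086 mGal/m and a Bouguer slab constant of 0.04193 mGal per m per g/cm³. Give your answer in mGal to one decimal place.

Free-air correction = 0.3086 × 1327.0 = 409.51 mGal
Free-air anomaly = 981231.21 − 981429.24 + (409.51) = 211.48 mGal
Bouguer slab correction = 0.04193 × 3.01 × 1327.0 = 167.48 mGal
Simple Bouguer anomaly = 211.48 − (167.48) = 44.00 mGal

44.0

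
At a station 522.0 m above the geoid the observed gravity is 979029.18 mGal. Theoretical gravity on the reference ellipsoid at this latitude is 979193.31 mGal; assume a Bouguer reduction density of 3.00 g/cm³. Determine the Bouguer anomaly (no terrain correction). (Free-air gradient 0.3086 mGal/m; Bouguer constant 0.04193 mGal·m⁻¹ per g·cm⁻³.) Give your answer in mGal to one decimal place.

Free-air correction = 0.3086 × 522.0 = 161.09 mGal
Free-air anomaly = 979029.18 − 979193.31 + (161.09) = -3.04 mGal
Bouguer slab correction = 0.04193 × 3.00 × 522.0 = 65.66 mGal
Simple Bouguer anomaly = -3.04 − (65.66) = -68.70 mGal

-68.7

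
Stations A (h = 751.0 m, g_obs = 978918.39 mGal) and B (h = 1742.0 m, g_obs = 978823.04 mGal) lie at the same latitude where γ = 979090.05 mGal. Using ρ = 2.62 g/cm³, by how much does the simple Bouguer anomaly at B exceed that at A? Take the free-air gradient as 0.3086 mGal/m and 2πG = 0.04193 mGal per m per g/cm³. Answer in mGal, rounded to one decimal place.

Δg_SB(A) = 978918.39 − 979090.05 + 0.3086×751.0 − 0.04193×2.62×751.0 = -22.40 mGal
Δg_SB(B) = 978823.04 − 979090.05 + 0.3086×1742.0 − 0.04193×2.62×1742.0 = 79.20 mGal
Difference = 79.20 − (-22.40) = 101.60 mGal

101.6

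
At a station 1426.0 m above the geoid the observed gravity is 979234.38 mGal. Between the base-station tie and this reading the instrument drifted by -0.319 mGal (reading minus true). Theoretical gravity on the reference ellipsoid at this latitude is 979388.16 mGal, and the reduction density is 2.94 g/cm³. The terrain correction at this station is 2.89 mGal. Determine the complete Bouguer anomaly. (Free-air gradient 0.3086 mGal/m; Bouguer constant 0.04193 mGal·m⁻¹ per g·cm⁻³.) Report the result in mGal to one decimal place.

Drift-corrected reading = 979234.38 − (-0.319) = 979234.699 mGal
Free-air correction = 0.3086 × 1426.0 = 440.06 mGal
Free-air anomaly = 979234.699 − 979388.16 + (440.06) = 286.599 mGal
Bouguer slab correction = 0.04193 × 2.94 × 1426.0 = 175.79 mGal
Simple Bouguer anomaly = 286.599 − (175.79) = 110.809 mGal
Complete Bouguer anomaly = 110.809 + 2.89 = 113.699 mGal

113.7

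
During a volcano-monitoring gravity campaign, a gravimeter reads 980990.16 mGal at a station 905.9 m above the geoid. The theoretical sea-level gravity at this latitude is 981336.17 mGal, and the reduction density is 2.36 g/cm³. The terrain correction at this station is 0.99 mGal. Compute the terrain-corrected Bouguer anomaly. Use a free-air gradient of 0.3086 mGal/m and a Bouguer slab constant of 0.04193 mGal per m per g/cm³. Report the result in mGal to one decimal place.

Free-air correction = 0.3086 × 905.9 = 279.56 mGal
Free-air anomaly = 980990.16 − 981336.17 + (279.56) = -66.45 mGal
Bouguer slab correction = 0.04193 × 2.36 × 905.9 = 89.64 mGal
Simple Bouguer anomaly = -66.45 − (89.64) = -156.09 mGal
Complete Bouguer anomaly = -156.09 + 0.99 = -155.10 mGal

-155.1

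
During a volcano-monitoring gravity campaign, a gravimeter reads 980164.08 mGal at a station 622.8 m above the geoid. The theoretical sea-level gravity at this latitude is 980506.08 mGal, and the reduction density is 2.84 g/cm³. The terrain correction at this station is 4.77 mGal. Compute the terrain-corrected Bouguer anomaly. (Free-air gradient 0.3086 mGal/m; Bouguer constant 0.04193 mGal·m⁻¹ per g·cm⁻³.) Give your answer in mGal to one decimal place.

-219.2

Free-air correction = 0.3086 × 622.8 = 192.20 mGal
Free-air anomaly = 980164.08 − 980506.08 + (192.20) = -149.80 mGal
Bouguer slab correction = 0.04193 × 2.84 × 622.8 = 74.16 mGal
Simple Bouguer anomaly = -149.80 − (74.16) = -223.96 mGal
Complete Bouguer anomaly = -223.96 + 4.77 = -219.19 mGal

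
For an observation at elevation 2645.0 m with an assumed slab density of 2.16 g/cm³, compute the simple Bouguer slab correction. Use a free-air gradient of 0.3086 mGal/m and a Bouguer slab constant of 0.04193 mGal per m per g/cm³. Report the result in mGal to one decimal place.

239.6

Bouguer slab correction = 0.04193 × 2.16 × 2645.0 = 239.6 mGal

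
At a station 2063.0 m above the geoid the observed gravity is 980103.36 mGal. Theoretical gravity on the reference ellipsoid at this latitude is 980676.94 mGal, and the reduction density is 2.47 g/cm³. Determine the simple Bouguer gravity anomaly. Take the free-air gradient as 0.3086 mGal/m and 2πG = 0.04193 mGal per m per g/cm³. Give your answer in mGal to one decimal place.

Free-air correction = 0.3086 × 2063.0 = 636.64 mGal
Free-air anomaly = 980103.36 − 980676.94 + (636.64) = 63.06 mGal
Bouguer slab correction = 0.04193 × 2.47 × 2063.0 = 213.66 mGal
Simple Bouguer anomaly = 63.06 − (213.66) = -150.60 mGal

-150.6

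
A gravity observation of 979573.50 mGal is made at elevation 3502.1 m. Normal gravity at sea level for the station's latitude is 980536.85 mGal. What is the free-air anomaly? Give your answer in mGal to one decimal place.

117.4

Free-air correction = 0.3086 × 3502.1 = 1080.75 mGal
Free-air anomaly = 979573.50 − 980536.85 + (1080.75) = 117.40 mGal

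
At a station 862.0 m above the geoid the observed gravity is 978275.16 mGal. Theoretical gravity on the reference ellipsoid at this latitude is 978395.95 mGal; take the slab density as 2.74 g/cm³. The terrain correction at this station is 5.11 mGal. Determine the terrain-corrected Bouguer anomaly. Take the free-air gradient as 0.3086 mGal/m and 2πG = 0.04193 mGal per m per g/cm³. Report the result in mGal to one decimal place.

51.3

Free-air correction = 0.3086 × 862.0 = 266.01 mGal
Free-air anomaly = 978275.16 − 978395.95 + (266.01) = 145.22 mGal
Bouguer slab correction = 0.04193 × 2.74 × 862.0 = 99.03 mGal
Simple Bouguer anomaly = 145.22 − (99.03) = 46.19 mGal
Complete Bouguer anomaly = 46.19 + 5.11 = 51.30 mGal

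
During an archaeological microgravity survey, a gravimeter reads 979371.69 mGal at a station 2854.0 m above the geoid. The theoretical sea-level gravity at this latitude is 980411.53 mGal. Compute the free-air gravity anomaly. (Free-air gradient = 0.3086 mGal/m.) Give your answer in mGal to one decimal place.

Free-air correction = 0.3086 × 2854.0 = 880.74 mGal
Free-air anomaly = 979371.69 − 980411.53 + (880.74) = -159.10 mGal

-159.1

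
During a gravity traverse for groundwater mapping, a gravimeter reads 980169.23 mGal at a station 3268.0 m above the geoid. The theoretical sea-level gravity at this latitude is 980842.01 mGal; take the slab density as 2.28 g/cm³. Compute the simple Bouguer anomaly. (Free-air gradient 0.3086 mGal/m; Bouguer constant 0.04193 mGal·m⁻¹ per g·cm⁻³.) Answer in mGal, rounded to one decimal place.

Free-air correction = 0.3086 × 3268.0 = 1008.50 mGal
Free-air anomaly = 980169.23 − 980842.01 + (1008.50) = 335.72 mGal
Bouguer slab correction = 0.04193 × 2.28 × 3268.0 = 312.42 mGal
Simple Bouguer anomaly = 335.72 − (312.42) = 23.30 mGal

23.3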